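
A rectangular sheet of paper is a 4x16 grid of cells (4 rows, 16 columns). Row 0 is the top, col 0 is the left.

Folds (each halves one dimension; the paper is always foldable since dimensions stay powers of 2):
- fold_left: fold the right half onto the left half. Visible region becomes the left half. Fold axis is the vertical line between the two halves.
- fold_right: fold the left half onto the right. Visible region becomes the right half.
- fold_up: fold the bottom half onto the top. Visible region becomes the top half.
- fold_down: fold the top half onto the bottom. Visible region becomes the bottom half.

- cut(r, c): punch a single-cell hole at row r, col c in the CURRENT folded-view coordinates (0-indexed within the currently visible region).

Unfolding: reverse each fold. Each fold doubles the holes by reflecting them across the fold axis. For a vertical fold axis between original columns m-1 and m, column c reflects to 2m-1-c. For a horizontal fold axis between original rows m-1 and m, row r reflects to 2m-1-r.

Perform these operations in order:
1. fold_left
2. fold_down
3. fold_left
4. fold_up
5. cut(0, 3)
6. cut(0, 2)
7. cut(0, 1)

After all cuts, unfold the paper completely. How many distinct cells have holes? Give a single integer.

Op 1 fold_left: fold axis v@8; visible region now rows[0,4) x cols[0,8) = 4x8
Op 2 fold_down: fold axis h@2; visible region now rows[2,4) x cols[0,8) = 2x8
Op 3 fold_left: fold axis v@4; visible region now rows[2,4) x cols[0,4) = 2x4
Op 4 fold_up: fold axis h@3; visible region now rows[2,3) x cols[0,4) = 1x4
Op 5 cut(0, 3): punch at orig (2,3); cuts so far [(2, 3)]; region rows[2,3) x cols[0,4) = 1x4
Op 6 cut(0, 2): punch at orig (2,2); cuts so far [(2, 2), (2, 3)]; region rows[2,3) x cols[0,4) = 1x4
Op 7 cut(0, 1): punch at orig (2,1); cuts so far [(2, 1), (2, 2), (2, 3)]; region rows[2,3) x cols[0,4) = 1x4
Unfold 1 (reflect across h@3): 6 holes -> [(2, 1), (2, 2), (2, 3), (3, 1), (3, 2), (3, 3)]
Unfold 2 (reflect across v@4): 12 holes -> [(2, 1), (2, 2), (2, 3), (2, 4), (2, 5), (2, 6), (3, 1), (3, 2), (3, 3), (3, 4), (3, 5), (3, 6)]
Unfold 3 (reflect across h@2): 24 holes -> [(0, 1), (0, 2), (0, 3), (0, 4), (0, 5), (0, 6), (1, 1), (1, 2), (1, 3), (1, 4), (1, 5), (1, 6), (2, 1), (2, 2), (2, 3), (2, 4), (2, 5), (2, 6), (3, 1), (3, 2), (3, 3), (3, 4), (3, 5), (3, 6)]
Unfold 4 (reflect across v@8): 48 holes -> [(0, 1), (0, 2), (0, 3), (0, 4), (0, 5), (0, 6), (0, 9), (0, 10), (0, 11), (0, 12), (0, 13), (0, 14), (1, 1), (1, 2), (1, 3), (1, 4), (1, 5), (1, 6), (1, 9), (1, 10), (1, 11), (1, 12), (1, 13), (1, 14), (2, 1), (2, 2), (2, 3), (2, 4), (2, 5), (2, 6), (2, 9), (2, 10), (2, 11), (2, 12), (2, 13), (2, 14), (3, 1), (3, 2), (3, 3), (3, 4), (3, 5), (3, 6), (3, 9), (3, 10), (3, 11), (3, 12), (3, 13), (3, 14)]

Answer: 48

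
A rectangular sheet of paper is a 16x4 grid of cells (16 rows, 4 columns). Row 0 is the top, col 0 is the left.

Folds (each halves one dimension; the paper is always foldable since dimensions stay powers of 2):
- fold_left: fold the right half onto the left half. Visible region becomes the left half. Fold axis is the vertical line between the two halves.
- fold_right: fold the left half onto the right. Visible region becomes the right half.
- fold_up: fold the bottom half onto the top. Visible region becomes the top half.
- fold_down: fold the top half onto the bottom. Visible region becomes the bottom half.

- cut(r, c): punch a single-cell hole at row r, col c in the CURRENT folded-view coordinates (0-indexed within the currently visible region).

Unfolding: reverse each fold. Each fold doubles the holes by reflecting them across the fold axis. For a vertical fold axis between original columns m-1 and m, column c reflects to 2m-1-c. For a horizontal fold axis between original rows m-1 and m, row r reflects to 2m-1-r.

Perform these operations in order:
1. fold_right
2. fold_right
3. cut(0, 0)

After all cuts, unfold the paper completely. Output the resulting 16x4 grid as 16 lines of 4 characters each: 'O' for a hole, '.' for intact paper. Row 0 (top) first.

Op 1 fold_right: fold axis v@2; visible region now rows[0,16) x cols[2,4) = 16x2
Op 2 fold_right: fold axis v@3; visible region now rows[0,16) x cols[3,4) = 16x1
Op 3 cut(0, 0): punch at orig (0,3); cuts so far [(0, 3)]; region rows[0,16) x cols[3,4) = 16x1
Unfold 1 (reflect across v@3): 2 holes -> [(0, 2), (0, 3)]
Unfold 2 (reflect across v@2): 4 holes -> [(0, 0), (0, 1), (0, 2), (0, 3)]

Answer: OOOO
....
....
....
....
....
....
....
....
....
....
....
....
....
....
....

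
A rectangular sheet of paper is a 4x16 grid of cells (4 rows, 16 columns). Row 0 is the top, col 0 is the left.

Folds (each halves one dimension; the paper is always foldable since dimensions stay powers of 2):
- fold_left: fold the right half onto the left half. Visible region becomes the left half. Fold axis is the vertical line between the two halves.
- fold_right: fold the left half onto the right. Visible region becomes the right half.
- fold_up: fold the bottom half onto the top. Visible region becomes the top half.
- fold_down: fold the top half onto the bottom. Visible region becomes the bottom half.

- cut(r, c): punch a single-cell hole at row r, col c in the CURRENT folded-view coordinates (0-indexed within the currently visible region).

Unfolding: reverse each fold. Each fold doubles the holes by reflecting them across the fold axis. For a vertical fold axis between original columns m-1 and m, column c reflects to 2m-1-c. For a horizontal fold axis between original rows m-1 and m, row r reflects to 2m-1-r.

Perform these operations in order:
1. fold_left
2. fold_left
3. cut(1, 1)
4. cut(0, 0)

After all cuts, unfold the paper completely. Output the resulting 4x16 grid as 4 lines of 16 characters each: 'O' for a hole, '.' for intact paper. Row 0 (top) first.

Op 1 fold_left: fold axis v@8; visible region now rows[0,4) x cols[0,8) = 4x8
Op 2 fold_left: fold axis v@4; visible region now rows[0,4) x cols[0,4) = 4x4
Op 3 cut(1, 1): punch at orig (1,1); cuts so far [(1, 1)]; region rows[0,4) x cols[0,4) = 4x4
Op 4 cut(0, 0): punch at orig (0,0); cuts so far [(0, 0), (1, 1)]; region rows[0,4) x cols[0,4) = 4x4
Unfold 1 (reflect across v@4): 4 holes -> [(0, 0), (0, 7), (1, 1), (1, 6)]
Unfold 2 (reflect across v@8): 8 holes -> [(0, 0), (0, 7), (0, 8), (0, 15), (1, 1), (1, 6), (1, 9), (1, 14)]

Answer: O......OO......O
.O....O..O....O.
................
................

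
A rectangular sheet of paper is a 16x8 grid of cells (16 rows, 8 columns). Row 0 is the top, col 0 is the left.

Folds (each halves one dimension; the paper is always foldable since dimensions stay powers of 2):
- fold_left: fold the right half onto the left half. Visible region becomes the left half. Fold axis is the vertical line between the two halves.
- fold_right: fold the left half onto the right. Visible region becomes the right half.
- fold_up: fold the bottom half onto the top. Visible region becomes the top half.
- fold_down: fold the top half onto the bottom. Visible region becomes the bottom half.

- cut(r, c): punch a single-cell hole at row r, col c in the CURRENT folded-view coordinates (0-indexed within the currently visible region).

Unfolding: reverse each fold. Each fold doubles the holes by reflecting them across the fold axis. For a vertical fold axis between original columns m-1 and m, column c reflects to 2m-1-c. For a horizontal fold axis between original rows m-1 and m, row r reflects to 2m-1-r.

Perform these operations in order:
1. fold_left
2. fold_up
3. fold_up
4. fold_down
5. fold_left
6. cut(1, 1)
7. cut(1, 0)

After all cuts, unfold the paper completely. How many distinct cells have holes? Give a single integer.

Op 1 fold_left: fold axis v@4; visible region now rows[0,16) x cols[0,4) = 16x4
Op 2 fold_up: fold axis h@8; visible region now rows[0,8) x cols[0,4) = 8x4
Op 3 fold_up: fold axis h@4; visible region now rows[0,4) x cols[0,4) = 4x4
Op 4 fold_down: fold axis h@2; visible region now rows[2,4) x cols[0,4) = 2x4
Op 5 fold_left: fold axis v@2; visible region now rows[2,4) x cols[0,2) = 2x2
Op 6 cut(1, 1): punch at orig (3,1); cuts so far [(3, 1)]; region rows[2,4) x cols[0,2) = 2x2
Op 7 cut(1, 0): punch at orig (3,0); cuts so far [(3, 0), (3, 1)]; region rows[2,4) x cols[0,2) = 2x2
Unfold 1 (reflect across v@2): 4 holes -> [(3, 0), (3, 1), (3, 2), (3, 3)]
Unfold 2 (reflect across h@2): 8 holes -> [(0, 0), (0, 1), (0, 2), (0, 3), (3, 0), (3, 1), (3, 2), (3, 3)]
Unfold 3 (reflect across h@4): 16 holes -> [(0, 0), (0, 1), (0, 2), (0, 3), (3, 0), (3, 1), (3, 2), (3, 3), (4, 0), (4, 1), (4, 2), (4, 3), (7, 0), (7, 1), (7, 2), (7, 3)]
Unfold 4 (reflect across h@8): 32 holes -> [(0, 0), (0, 1), (0, 2), (0, 3), (3, 0), (3, 1), (3, 2), (3, 3), (4, 0), (4, 1), (4, 2), (4, 3), (7, 0), (7, 1), (7, 2), (7, 3), (8, 0), (8, 1), (8, 2), (8, 3), (11, 0), (11, 1), (11, 2), (11, 3), (12, 0), (12, 1), (12, 2), (12, 3), (15, 0), (15, 1), (15, 2), (15, 3)]
Unfold 5 (reflect across v@4): 64 holes -> [(0, 0), (0, 1), (0, 2), (0, 3), (0, 4), (0, 5), (0, 6), (0, 7), (3, 0), (3, 1), (3, 2), (3, 3), (3, 4), (3, 5), (3, 6), (3, 7), (4, 0), (4, 1), (4, 2), (4, 3), (4, 4), (4, 5), (4, 6), (4, 7), (7, 0), (7, 1), (7, 2), (7, 3), (7, 4), (7, 5), (7, 6), (7, 7), (8, 0), (8, 1), (8, 2), (8, 3), (8, 4), (8, 5), (8, 6), (8, 7), (11, 0), (11, 1), (11, 2), (11, 3), (11, 4), (11, 5), (11, 6), (11, 7), (12, 0), (12, 1), (12, 2), (12, 3), (12, 4), (12, 5), (12, 6), (12, 7), (15, 0), (15, 1), (15, 2), (15, 3), (15, 4), (15, 5), (15, 6), (15, 7)]

Answer: 64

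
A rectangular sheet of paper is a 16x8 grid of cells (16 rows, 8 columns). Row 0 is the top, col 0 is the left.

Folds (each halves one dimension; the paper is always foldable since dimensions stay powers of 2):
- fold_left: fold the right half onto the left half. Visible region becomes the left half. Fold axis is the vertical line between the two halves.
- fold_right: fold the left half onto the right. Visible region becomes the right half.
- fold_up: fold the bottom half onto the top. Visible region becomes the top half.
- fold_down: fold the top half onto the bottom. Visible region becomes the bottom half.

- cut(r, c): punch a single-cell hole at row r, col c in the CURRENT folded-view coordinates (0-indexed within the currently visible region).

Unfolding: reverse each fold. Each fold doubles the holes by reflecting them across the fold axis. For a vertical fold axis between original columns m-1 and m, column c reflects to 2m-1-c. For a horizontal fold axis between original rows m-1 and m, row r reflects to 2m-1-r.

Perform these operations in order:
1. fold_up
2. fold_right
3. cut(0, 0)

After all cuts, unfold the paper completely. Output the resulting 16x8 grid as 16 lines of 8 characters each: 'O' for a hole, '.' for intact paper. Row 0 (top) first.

Op 1 fold_up: fold axis h@8; visible region now rows[0,8) x cols[0,8) = 8x8
Op 2 fold_right: fold axis v@4; visible region now rows[0,8) x cols[4,8) = 8x4
Op 3 cut(0, 0): punch at orig (0,4); cuts so far [(0, 4)]; region rows[0,8) x cols[4,8) = 8x4
Unfold 1 (reflect across v@4): 2 holes -> [(0, 3), (0, 4)]
Unfold 2 (reflect across h@8): 4 holes -> [(0, 3), (0, 4), (15, 3), (15, 4)]

Answer: ...OO...
........
........
........
........
........
........
........
........
........
........
........
........
........
........
...OO...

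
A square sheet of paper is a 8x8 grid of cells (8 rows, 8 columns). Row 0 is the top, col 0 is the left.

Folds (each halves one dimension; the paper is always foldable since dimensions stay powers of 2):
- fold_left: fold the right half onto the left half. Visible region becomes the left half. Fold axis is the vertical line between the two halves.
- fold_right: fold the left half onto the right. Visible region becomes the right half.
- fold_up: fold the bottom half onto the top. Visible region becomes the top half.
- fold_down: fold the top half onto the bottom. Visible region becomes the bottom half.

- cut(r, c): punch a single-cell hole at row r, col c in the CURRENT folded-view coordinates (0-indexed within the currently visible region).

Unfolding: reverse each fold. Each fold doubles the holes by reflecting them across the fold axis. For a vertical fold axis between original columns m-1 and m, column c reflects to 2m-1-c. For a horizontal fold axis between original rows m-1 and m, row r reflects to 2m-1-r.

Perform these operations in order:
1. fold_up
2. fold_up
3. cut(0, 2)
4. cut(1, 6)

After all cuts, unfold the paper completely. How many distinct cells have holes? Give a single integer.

Answer: 8

Derivation:
Op 1 fold_up: fold axis h@4; visible region now rows[0,4) x cols[0,8) = 4x8
Op 2 fold_up: fold axis h@2; visible region now rows[0,2) x cols[0,8) = 2x8
Op 3 cut(0, 2): punch at orig (0,2); cuts so far [(0, 2)]; region rows[0,2) x cols[0,8) = 2x8
Op 4 cut(1, 6): punch at orig (1,6); cuts so far [(0, 2), (1, 6)]; region rows[0,2) x cols[0,8) = 2x8
Unfold 1 (reflect across h@2): 4 holes -> [(0, 2), (1, 6), (2, 6), (3, 2)]
Unfold 2 (reflect across h@4): 8 holes -> [(0, 2), (1, 6), (2, 6), (3, 2), (4, 2), (5, 6), (6, 6), (7, 2)]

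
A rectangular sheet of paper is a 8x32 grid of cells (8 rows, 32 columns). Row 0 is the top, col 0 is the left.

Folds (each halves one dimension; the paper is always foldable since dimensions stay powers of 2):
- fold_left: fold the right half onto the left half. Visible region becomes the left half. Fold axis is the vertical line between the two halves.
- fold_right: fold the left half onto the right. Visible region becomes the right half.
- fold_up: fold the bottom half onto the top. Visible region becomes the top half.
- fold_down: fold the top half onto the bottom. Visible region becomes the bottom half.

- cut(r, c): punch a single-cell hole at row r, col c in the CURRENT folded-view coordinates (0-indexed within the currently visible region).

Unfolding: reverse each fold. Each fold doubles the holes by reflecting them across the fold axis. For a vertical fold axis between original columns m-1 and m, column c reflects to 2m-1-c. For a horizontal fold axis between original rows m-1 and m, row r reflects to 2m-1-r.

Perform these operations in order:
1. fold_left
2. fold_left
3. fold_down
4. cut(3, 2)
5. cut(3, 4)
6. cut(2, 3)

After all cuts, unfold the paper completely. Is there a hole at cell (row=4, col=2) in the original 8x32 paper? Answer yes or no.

Op 1 fold_left: fold axis v@16; visible region now rows[0,8) x cols[0,16) = 8x16
Op 2 fold_left: fold axis v@8; visible region now rows[0,8) x cols[0,8) = 8x8
Op 3 fold_down: fold axis h@4; visible region now rows[4,8) x cols[0,8) = 4x8
Op 4 cut(3, 2): punch at orig (7,2); cuts so far [(7, 2)]; region rows[4,8) x cols[0,8) = 4x8
Op 5 cut(3, 4): punch at orig (7,4); cuts so far [(7, 2), (7, 4)]; region rows[4,8) x cols[0,8) = 4x8
Op 6 cut(2, 3): punch at orig (6,3); cuts so far [(6, 3), (7, 2), (7, 4)]; region rows[4,8) x cols[0,8) = 4x8
Unfold 1 (reflect across h@4): 6 holes -> [(0, 2), (0, 4), (1, 3), (6, 3), (7, 2), (7, 4)]
Unfold 2 (reflect across v@8): 12 holes -> [(0, 2), (0, 4), (0, 11), (0, 13), (1, 3), (1, 12), (6, 3), (6, 12), (7, 2), (7, 4), (7, 11), (7, 13)]
Unfold 3 (reflect across v@16): 24 holes -> [(0, 2), (0, 4), (0, 11), (0, 13), (0, 18), (0, 20), (0, 27), (0, 29), (1, 3), (1, 12), (1, 19), (1, 28), (6, 3), (6, 12), (6, 19), (6, 28), (7, 2), (7, 4), (7, 11), (7, 13), (7, 18), (7, 20), (7, 27), (7, 29)]
Holes: [(0, 2), (0, 4), (0, 11), (0, 13), (0, 18), (0, 20), (0, 27), (0, 29), (1, 3), (1, 12), (1, 19), (1, 28), (6, 3), (6, 12), (6, 19), (6, 28), (7, 2), (7, 4), (7, 11), (7, 13), (7, 18), (7, 20), (7, 27), (7, 29)]

Answer: no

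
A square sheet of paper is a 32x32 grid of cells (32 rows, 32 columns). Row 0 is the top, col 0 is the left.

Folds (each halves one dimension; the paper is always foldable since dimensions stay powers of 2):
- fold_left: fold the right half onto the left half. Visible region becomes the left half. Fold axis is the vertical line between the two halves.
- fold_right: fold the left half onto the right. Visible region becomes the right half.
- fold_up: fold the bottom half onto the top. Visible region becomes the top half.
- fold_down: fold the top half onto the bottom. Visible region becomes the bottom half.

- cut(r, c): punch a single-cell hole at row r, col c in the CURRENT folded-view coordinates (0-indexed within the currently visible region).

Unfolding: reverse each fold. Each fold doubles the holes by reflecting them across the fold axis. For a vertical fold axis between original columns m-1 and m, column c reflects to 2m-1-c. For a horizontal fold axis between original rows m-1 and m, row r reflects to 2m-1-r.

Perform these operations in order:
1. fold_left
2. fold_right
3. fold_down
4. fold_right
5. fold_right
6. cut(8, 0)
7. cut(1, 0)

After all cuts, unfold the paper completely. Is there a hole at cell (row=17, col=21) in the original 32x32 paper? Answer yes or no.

Answer: yes

Derivation:
Op 1 fold_left: fold axis v@16; visible region now rows[0,32) x cols[0,16) = 32x16
Op 2 fold_right: fold axis v@8; visible region now rows[0,32) x cols[8,16) = 32x8
Op 3 fold_down: fold axis h@16; visible region now rows[16,32) x cols[8,16) = 16x8
Op 4 fold_right: fold axis v@12; visible region now rows[16,32) x cols[12,16) = 16x4
Op 5 fold_right: fold axis v@14; visible region now rows[16,32) x cols[14,16) = 16x2
Op 6 cut(8, 0): punch at orig (24,14); cuts so far [(24, 14)]; region rows[16,32) x cols[14,16) = 16x2
Op 7 cut(1, 0): punch at orig (17,14); cuts so far [(17, 14), (24, 14)]; region rows[16,32) x cols[14,16) = 16x2
Unfold 1 (reflect across v@14): 4 holes -> [(17, 13), (17, 14), (24, 13), (24, 14)]
Unfold 2 (reflect across v@12): 8 holes -> [(17, 9), (17, 10), (17, 13), (17, 14), (24, 9), (24, 10), (24, 13), (24, 14)]
Unfold 3 (reflect across h@16): 16 holes -> [(7, 9), (7, 10), (7, 13), (7, 14), (14, 9), (14, 10), (14, 13), (14, 14), (17, 9), (17, 10), (17, 13), (17, 14), (24, 9), (24, 10), (24, 13), (24, 14)]
Unfold 4 (reflect across v@8): 32 holes -> [(7, 1), (7, 2), (7, 5), (7, 6), (7, 9), (7, 10), (7, 13), (7, 14), (14, 1), (14, 2), (14, 5), (14, 6), (14, 9), (14, 10), (14, 13), (14, 14), (17, 1), (17, 2), (17, 5), (17, 6), (17, 9), (17, 10), (17, 13), (17, 14), (24, 1), (24, 2), (24, 5), (24, 6), (24, 9), (24, 10), (24, 13), (24, 14)]
Unfold 5 (reflect across v@16): 64 holes -> [(7, 1), (7, 2), (7, 5), (7, 6), (7, 9), (7, 10), (7, 13), (7, 14), (7, 17), (7, 18), (7, 21), (7, 22), (7, 25), (7, 26), (7, 29), (7, 30), (14, 1), (14, 2), (14, 5), (14, 6), (14, 9), (14, 10), (14, 13), (14, 14), (14, 17), (14, 18), (14, 21), (14, 22), (14, 25), (14, 26), (14, 29), (14, 30), (17, 1), (17, 2), (17, 5), (17, 6), (17, 9), (17, 10), (17, 13), (17, 14), (17, 17), (17, 18), (17, 21), (17, 22), (17, 25), (17, 26), (17, 29), (17, 30), (24, 1), (24, 2), (24, 5), (24, 6), (24, 9), (24, 10), (24, 13), (24, 14), (24, 17), (24, 18), (24, 21), (24, 22), (24, 25), (24, 26), (24, 29), (24, 30)]
Holes: [(7, 1), (7, 2), (7, 5), (7, 6), (7, 9), (7, 10), (7, 13), (7, 14), (7, 17), (7, 18), (7, 21), (7, 22), (7, 25), (7, 26), (7, 29), (7, 30), (14, 1), (14, 2), (14, 5), (14, 6), (14, 9), (14, 10), (14, 13), (14, 14), (14, 17), (14, 18), (14, 21), (14, 22), (14, 25), (14, 26), (14, 29), (14, 30), (17, 1), (17, 2), (17, 5), (17, 6), (17, 9), (17, 10), (17, 13), (17, 14), (17, 17), (17, 18), (17, 21), (17, 22), (17, 25), (17, 26), (17, 29), (17, 30), (24, 1), (24, 2), (24, 5), (24, 6), (24, 9), (24, 10), (24, 13), (24, 14), (24, 17), (24, 18), (24, 21), (24, 22), (24, 25), (24, 26), (24, 29), (24, 30)]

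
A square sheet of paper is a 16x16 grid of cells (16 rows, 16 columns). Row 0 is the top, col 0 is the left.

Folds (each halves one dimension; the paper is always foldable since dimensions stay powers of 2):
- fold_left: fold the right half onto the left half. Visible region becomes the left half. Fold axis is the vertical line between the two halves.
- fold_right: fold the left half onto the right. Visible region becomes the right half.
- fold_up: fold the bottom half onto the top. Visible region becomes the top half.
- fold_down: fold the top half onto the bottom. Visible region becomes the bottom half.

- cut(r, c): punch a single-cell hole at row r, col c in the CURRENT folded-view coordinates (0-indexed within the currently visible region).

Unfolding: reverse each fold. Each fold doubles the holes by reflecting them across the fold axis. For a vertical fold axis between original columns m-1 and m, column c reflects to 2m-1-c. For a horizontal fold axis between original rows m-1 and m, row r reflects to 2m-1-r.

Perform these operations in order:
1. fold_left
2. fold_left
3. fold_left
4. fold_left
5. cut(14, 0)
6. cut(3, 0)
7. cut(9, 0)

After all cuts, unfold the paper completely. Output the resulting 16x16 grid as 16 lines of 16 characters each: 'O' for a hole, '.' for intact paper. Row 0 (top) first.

Answer: ................
................
................
OOOOOOOOOOOOOOOO
................
................
................
................
................
OOOOOOOOOOOOOOOO
................
................
................
................
OOOOOOOOOOOOOOOO
................

Derivation:
Op 1 fold_left: fold axis v@8; visible region now rows[0,16) x cols[0,8) = 16x8
Op 2 fold_left: fold axis v@4; visible region now rows[0,16) x cols[0,4) = 16x4
Op 3 fold_left: fold axis v@2; visible region now rows[0,16) x cols[0,2) = 16x2
Op 4 fold_left: fold axis v@1; visible region now rows[0,16) x cols[0,1) = 16x1
Op 5 cut(14, 0): punch at orig (14,0); cuts so far [(14, 0)]; region rows[0,16) x cols[0,1) = 16x1
Op 6 cut(3, 0): punch at orig (3,0); cuts so far [(3, 0), (14, 0)]; region rows[0,16) x cols[0,1) = 16x1
Op 7 cut(9, 0): punch at orig (9,0); cuts so far [(3, 0), (9, 0), (14, 0)]; region rows[0,16) x cols[0,1) = 16x1
Unfold 1 (reflect across v@1): 6 holes -> [(3, 0), (3, 1), (9, 0), (9, 1), (14, 0), (14, 1)]
Unfold 2 (reflect across v@2): 12 holes -> [(3, 0), (3, 1), (3, 2), (3, 3), (9, 0), (9, 1), (9, 2), (9, 3), (14, 0), (14, 1), (14, 2), (14, 3)]
Unfold 3 (reflect across v@4): 24 holes -> [(3, 0), (3, 1), (3, 2), (3, 3), (3, 4), (3, 5), (3, 6), (3, 7), (9, 0), (9, 1), (9, 2), (9, 3), (9, 4), (9, 5), (9, 6), (9, 7), (14, 0), (14, 1), (14, 2), (14, 3), (14, 4), (14, 5), (14, 6), (14, 7)]
Unfold 4 (reflect across v@8): 48 holes -> [(3, 0), (3, 1), (3, 2), (3, 3), (3, 4), (3, 5), (3, 6), (3, 7), (3, 8), (3, 9), (3, 10), (3, 11), (3, 12), (3, 13), (3, 14), (3, 15), (9, 0), (9, 1), (9, 2), (9, 3), (9, 4), (9, 5), (9, 6), (9, 7), (9, 8), (9, 9), (9, 10), (9, 11), (9, 12), (9, 13), (9, 14), (9, 15), (14, 0), (14, 1), (14, 2), (14, 3), (14, 4), (14, 5), (14, 6), (14, 7), (14, 8), (14, 9), (14, 10), (14, 11), (14, 12), (14, 13), (14, 14), (14, 15)]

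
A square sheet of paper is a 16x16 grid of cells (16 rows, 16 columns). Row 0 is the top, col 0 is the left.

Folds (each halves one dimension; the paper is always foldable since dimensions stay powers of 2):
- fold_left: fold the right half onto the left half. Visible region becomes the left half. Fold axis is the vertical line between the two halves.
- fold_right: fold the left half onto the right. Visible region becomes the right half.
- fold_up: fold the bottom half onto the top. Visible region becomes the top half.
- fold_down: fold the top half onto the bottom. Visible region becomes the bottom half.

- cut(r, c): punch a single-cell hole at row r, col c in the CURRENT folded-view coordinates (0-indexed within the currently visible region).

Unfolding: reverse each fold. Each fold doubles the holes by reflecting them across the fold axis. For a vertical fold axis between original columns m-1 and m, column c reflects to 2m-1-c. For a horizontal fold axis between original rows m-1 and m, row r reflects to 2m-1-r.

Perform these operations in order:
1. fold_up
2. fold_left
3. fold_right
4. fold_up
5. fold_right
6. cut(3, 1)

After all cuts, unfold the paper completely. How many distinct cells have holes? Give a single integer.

Answer: 32

Derivation:
Op 1 fold_up: fold axis h@8; visible region now rows[0,8) x cols[0,16) = 8x16
Op 2 fold_left: fold axis v@8; visible region now rows[0,8) x cols[0,8) = 8x8
Op 3 fold_right: fold axis v@4; visible region now rows[0,8) x cols[4,8) = 8x4
Op 4 fold_up: fold axis h@4; visible region now rows[0,4) x cols[4,8) = 4x4
Op 5 fold_right: fold axis v@6; visible region now rows[0,4) x cols[6,8) = 4x2
Op 6 cut(3, 1): punch at orig (3,7); cuts so far [(3, 7)]; region rows[0,4) x cols[6,8) = 4x2
Unfold 1 (reflect across v@6): 2 holes -> [(3, 4), (3, 7)]
Unfold 2 (reflect across h@4): 4 holes -> [(3, 4), (3, 7), (4, 4), (4, 7)]
Unfold 3 (reflect across v@4): 8 holes -> [(3, 0), (3, 3), (3, 4), (3, 7), (4, 0), (4, 3), (4, 4), (4, 7)]
Unfold 4 (reflect across v@8): 16 holes -> [(3, 0), (3, 3), (3, 4), (3, 7), (3, 8), (3, 11), (3, 12), (3, 15), (4, 0), (4, 3), (4, 4), (4, 7), (4, 8), (4, 11), (4, 12), (4, 15)]
Unfold 5 (reflect across h@8): 32 holes -> [(3, 0), (3, 3), (3, 4), (3, 7), (3, 8), (3, 11), (3, 12), (3, 15), (4, 0), (4, 3), (4, 4), (4, 7), (4, 8), (4, 11), (4, 12), (4, 15), (11, 0), (11, 3), (11, 4), (11, 7), (11, 8), (11, 11), (11, 12), (11, 15), (12, 0), (12, 3), (12, 4), (12, 7), (12, 8), (12, 11), (12, 12), (12, 15)]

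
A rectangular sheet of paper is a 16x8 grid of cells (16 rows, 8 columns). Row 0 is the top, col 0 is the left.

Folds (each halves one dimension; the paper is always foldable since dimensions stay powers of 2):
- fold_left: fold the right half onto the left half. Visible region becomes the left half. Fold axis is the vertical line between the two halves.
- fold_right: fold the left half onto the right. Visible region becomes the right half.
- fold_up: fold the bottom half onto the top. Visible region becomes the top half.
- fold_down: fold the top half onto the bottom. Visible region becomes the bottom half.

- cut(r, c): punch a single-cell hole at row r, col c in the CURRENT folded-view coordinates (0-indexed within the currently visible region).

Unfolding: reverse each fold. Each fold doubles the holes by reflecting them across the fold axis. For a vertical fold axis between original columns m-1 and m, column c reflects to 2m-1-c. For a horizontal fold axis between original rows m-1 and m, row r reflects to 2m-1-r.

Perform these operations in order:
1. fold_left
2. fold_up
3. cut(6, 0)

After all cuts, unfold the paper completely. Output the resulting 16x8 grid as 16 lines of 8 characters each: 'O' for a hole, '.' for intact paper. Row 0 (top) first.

Op 1 fold_left: fold axis v@4; visible region now rows[0,16) x cols[0,4) = 16x4
Op 2 fold_up: fold axis h@8; visible region now rows[0,8) x cols[0,4) = 8x4
Op 3 cut(6, 0): punch at orig (6,0); cuts so far [(6, 0)]; region rows[0,8) x cols[0,4) = 8x4
Unfold 1 (reflect across h@8): 2 holes -> [(6, 0), (9, 0)]
Unfold 2 (reflect across v@4): 4 holes -> [(6, 0), (6, 7), (9, 0), (9, 7)]

Answer: ........
........
........
........
........
........
O......O
........
........
O......O
........
........
........
........
........
........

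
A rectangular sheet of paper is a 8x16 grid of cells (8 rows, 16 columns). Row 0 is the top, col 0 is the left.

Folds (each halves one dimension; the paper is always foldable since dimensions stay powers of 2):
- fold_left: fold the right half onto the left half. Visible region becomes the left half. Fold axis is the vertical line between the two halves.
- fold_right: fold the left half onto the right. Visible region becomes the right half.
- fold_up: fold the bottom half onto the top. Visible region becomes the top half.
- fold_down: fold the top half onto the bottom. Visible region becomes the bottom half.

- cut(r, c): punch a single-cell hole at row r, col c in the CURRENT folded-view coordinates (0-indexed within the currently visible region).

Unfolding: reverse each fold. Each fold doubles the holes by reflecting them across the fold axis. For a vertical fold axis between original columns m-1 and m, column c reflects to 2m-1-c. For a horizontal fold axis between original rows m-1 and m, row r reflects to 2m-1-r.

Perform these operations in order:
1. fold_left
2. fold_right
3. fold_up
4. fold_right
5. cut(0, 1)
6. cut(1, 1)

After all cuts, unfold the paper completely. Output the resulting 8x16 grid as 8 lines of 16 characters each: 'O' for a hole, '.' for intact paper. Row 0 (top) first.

Op 1 fold_left: fold axis v@8; visible region now rows[0,8) x cols[0,8) = 8x8
Op 2 fold_right: fold axis v@4; visible region now rows[0,8) x cols[4,8) = 8x4
Op 3 fold_up: fold axis h@4; visible region now rows[0,4) x cols[4,8) = 4x4
Op 4 fold_right: fold axis v@6; visible region now rows[0,4) x cols[6,8) = 4x2
Op 5 cut(0, 1): punch at orig (0,7); cuts so far [(0, 7)]; region rows[0,4) x cols[6,8) = 4x2
Op 6 cut(1, 1): punch at orig (1,7); cuts so far [(0, 7), (1, 7)]; region rows[0,4) x cols[6,8) = 4x2
Unfold 1 (reflect across v@6): 4 holes -> [(0, 4), (0, 7), (1, 4), (1, 7)]
Unfold 2 (reflect across h@4): 8 holes -> [(0, 4), (0, 7), (1, 4), (1, 7), (6, 4), (6, 7), (7, 4), (7, 7)]
Unfold 3 (reflect across v@4): 16 holes -> [(0, 0), (0, 3), (0, 4), (0, 7), (1, 0), (1, 3), (1, 4), (1, 7), (6, 0), (6, 3), (6, 4), (6, 7), (7, 0), (7, 3), (7, 4), (7, 7)]
Unfold 4 (reflect across v@8): 32 holes -> [(0, 0), (0, 3), (0, 4), (0, 7), (0, 8), (0, 11), (0, 12), (0, 15), (1, 0), (1, 3), (1, 4), (1, 7), (1, 8), (1, 11), (1, 12), (1, 15), (6, 0), (6, 3), (6, 4), (6, 7), (6, 8), (6, 11), (6, 12), (6, 15), (7, 0), (7, 3), (7, 4), (7, 7), (7, 8), (7, 11), (7, 12), (7, 15)]

Answer: O..OO..OO..OO..O
O..OO..OO..OO..O
................
................
................
................
O..OO..OO..OO..O
O..OO..OO..OO..O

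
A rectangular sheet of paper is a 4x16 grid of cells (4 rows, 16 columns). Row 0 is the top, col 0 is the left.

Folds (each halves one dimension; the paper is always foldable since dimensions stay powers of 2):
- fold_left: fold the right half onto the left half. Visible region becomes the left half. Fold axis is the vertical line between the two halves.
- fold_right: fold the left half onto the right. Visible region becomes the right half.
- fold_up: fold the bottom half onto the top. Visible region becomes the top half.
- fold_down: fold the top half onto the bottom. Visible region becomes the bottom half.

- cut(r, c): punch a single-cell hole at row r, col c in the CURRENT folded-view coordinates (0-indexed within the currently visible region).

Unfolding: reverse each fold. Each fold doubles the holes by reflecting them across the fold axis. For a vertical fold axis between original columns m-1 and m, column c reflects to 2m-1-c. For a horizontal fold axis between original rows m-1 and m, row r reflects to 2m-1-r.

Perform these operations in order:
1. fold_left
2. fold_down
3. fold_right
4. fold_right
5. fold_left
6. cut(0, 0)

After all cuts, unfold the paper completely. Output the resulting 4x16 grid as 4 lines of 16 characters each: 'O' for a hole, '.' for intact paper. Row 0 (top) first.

Op 1 fold_left: fold axis v@8; visible region now rows[0,4) x cols[0,8) = 4x8
Op 2 fold_down: fold axis h@2; visible region now rows[2,4) x cols[0,8) = 2x8
Op 3 fold_right: fold axis v@4; visible region now rows[2,4) x cols[4,8) = 2x4
Op 4 fold_right: fold axis v@6; visible region now rows[2,4) x cols[6,8) = 2x2
Op 5 fold_left: fold axis v@7; visible region now rows[2,4) x cols[6,7) = 2x1
Op 6 cut(0, 0): punch at orig (2,6); cuts so far [(2, 6)]; region rows[2,4) x cols[6,7) = 2x1
Unfold 1 (reflect across v@7): 2 holes -> [(2, 6), (2, 7)]
Unfold 2 (reflect across v@6): 4 holes -> [(2, 4), (2, 5), (2, 6), (2, 7)]
Unfold 3 (reflect across v@4): 8 holes -> [(2, 0), (2, 1), (2, 2), (2, 3), (2, 4), (2, 5), (2, 6), (2, 7)]
Unfold 4 (reflect across h@2): 16 holes -> [(1, 0), (1, 1), (1, 2), (1, 3), (1, 4), (1, 5), (1, 6), (1, 7), (2, 0), (2, 1), (2, 2), (2, 3), (2, 4), (2, 5), (2, 6), (2, 7)]
Unfold 5 (reflect across v@8): 32 holes -> [(1, 0), (1, 1), (1, 2), (1, 3), (1, 4), (1, 5), (1, 6), (1, 7), (1, 8), (1, 9), (1, 10), (1, 11), (1, 12), (1, 13), (1, 14), (1, 15), (2, 0), (2, 1), (2, 2), (2, 3), (2, 4), (2, 5), (2, 6), (2, 7), (2, 8), (2, 9), (2, 10), (2, 11), (2, 12), (2, 13), (2, 14), (2, 15)]

Answer: ................
OOOOOOOOOOOOOOOO
OOOOOOOOOOOOOOOO
................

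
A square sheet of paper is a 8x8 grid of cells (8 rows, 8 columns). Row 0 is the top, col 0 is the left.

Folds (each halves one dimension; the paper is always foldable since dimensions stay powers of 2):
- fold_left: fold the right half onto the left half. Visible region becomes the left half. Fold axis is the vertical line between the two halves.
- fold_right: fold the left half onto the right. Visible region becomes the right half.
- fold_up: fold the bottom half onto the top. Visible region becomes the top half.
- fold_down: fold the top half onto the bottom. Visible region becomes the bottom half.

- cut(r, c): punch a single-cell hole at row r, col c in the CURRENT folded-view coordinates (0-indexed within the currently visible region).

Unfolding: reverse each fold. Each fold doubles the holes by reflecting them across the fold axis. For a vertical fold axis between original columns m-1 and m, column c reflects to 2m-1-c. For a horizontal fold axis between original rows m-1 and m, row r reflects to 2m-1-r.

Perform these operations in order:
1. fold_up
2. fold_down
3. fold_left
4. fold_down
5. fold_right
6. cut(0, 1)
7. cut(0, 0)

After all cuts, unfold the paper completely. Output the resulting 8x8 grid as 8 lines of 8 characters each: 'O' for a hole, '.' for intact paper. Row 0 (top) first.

Op 1 fold_up: fold axis h@4; visible region now rows[0,4) x cols[0,8) = 4x8
Op 2 fold_down: fold axis h@2; visible region now rows[2,4) x cols[0,8) = 2x8
Op 3 fold_left: fold axis v@4; visible region now rows[2,4) x cols[0,4) = 2x4
Op 4 fold_down: fold axis h@3; visible region now rows[3,4) x cols[0,4) = 1x4
Op 5 fold_right: fold axis v@2; visible region now rows[3,4) x cols[2,4) = 1x2
Op 6 cut(0, 1): punch at orig (3,3); cuts so far [(3, 3)]; region rows[3,4) x cols[2,4) = 1x2
Op 7 cut(0, 0): punch at orig (3,2); cuts so far [(3, 2), (3, 3)]; region rows[3,4) x cols[2,4) = 1x2
Unfold 1 (reflect across v@2): 4 holes -> [(3, 0), (3, 1), (3, 2), (3, 3)]
Unfold 2 (reflect across h@3): 8 holes -> [(2, 0), (2, 1), (2, 2), (2, 3), (3, 0), (3, 1), (3, 2), (3, 3)]
Unfold 3 (reflect across v@4): 16 holes -> [(2, 0), (2, 1), (2, 2), (2, 3), (2, 4), (2, 5), (2, 6), (2, 7), (3, 0), (3, 1), (3, 2), (3, 3), (3, 4), (3, 5), (3, 6), (3, 7)]
Unfold 4 (reflect across h@2): 32 holes -> [(0, 0), (0, 1), (0, 2), (0, 3), (0, 4), (0, 5), (0, 6), (0, 7), (1, 0), (1, 1), (1, 2), (1, 3), (1, 4), (1, 5), (1, 6), (1, 7), (2, 0), (2, 1), (2, 2), (2, 3), (2, 4), (2, 5), (2, 6), (2, 7), (3, 0), (3, 1), (3, 2), (3, 3), (3, 4), (3, 5), (3, 6), (3, 7)]
Unfold 5 (reflect across h@4): 64 holes -> [(0, 0), (0, 1), (0, 2), (0, 3), (0, 4), (0, 5), (0, 6), (0, 7), (1, 0), (1, 1), (1, 2), (1, 3), (1, 4), (1, 5), (1, 6), (1, 7), (2, 0), (2, 1), (2, 2), (2, 3), (2, 4), (2, 5), (2, 6), (2, 7), (3, 0), (3, 1), (3, 2), (3, 3), (3, 4), (3, 5), (3, 6), (3, 7), (4, 0), (4, 1), (4, 2), (4, 3), (4, 4), (4, 5), (4, 6), (4, 7), (5, 0), (5, 1), (5, 2), (5, 3), (5, 4), (5, 5), (5, 6), (5, 7), (6, 0), (6, 1), (6, 2), (6, 3), (6, 4), (6, 5), (6, 6), (6, 7), (7, 0), (7, 1), (7, 2), (7, 3), (7, 4), (7, 5), (7, 6), (7, 7)]

Answer: OOOOOOOO
OOOOOOOO
OOOOOOOO
OOOOOOOO
OOOOOOOO
OOOOOOOO
OOOOOOOO
OOOOOOOO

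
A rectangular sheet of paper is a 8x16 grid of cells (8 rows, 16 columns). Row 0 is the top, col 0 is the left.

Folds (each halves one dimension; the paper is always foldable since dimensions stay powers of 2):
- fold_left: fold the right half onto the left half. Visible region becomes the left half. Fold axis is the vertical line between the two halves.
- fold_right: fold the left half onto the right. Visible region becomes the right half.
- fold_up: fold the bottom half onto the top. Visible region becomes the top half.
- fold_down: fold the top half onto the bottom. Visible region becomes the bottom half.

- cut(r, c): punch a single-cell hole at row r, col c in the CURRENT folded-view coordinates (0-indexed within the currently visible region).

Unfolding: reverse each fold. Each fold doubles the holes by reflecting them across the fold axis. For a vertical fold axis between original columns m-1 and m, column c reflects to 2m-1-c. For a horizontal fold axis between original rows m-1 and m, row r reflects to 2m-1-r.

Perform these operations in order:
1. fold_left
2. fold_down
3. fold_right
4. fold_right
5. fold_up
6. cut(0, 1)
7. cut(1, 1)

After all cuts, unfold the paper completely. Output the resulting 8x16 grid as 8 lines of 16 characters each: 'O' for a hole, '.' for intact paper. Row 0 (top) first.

Op 1 fold_left: fold axis v@8; visible region now rows[0,8) x cols[0,8) = 8x8
Op 2 fold_down: fold axis h@4; visible region now rows[4,8) x cols[0,8) = 4x8
Op 3 fold_right: fold axis v@4; visible region now rows[4,8) x cols[4,8) = 4x4
Op 4 fold_right: fold axis v@6; visible region now rows[4,8) x cols[6,8) = 4x2
Op 5 fold_up: fold axis h@6; visible region now rows[4,6) x cols[6,8) = 2x2
Op 6 cut(0, 1): punch at orig (4,7); cuts so far [(4, 7)]; region rows[4,6) x cols[6,8) = 2x2
Op 7 cut(1, 1): punch at orig (5,7); cuts so far [(4, 7), (5, 7)]; region rows[4,6) x cols[6,8) = 2x2
Unfold 1 (reflect across h@6): 4 holes -> [(4, 7), (5, 7), (6, 7), (7, 7)]
Unfold 2 (reflect across v@6): 8 holes -> [(4, 4), (4, 7), (5, 4), (5, 7), (6, 4), (6, 7), (7, 4), (7, 7)]
Unfold 3 (reflect across v@4): 16 holes -> [(4, 0), (4, 3), (4, 4), (4, 7), (5, 0), (5, 3), (5, 4), (5, 7), (6, 0), (6, 3), (6, 4), (6, 7), (7, 0), (7, 3), (7, 4), (7, 7)]
Unfold 4 (reflect across h@4): 32 holes -> [(0, 0), (0, 3), (0, 4), (0, 7), (1, 0), (1, 3), (1, 4), (1, 7), (2, 0), (2, 3), (2, 4), (2, 7), (3, 0), (3, 3), (3, 4), (3, 7), (4, 0), (4, 3), (4, 4), (4, 7), (5, 0), (5, 3), (5, 4), (5, 7), (6, 0), (6, 3), (6, 4), (6, 7), (7, 0), (7, 3), (7, 4), (7, 7)]
Unfold 5 (reflect across v@8): 64 holes -> [(0, 0), (0, 3), (0, 4), (0, 7), (0, 8), (0, 11), (0, 12), (0, 15), (1, 0), (1, 3), (1, 4), (1, 7), (1, 8), (1, 11), (1, 12), (1, 15), (2, 0), (2, 3), (2, 4), (2, 7), (2, 8), (2, 11), (2, 12), (2, 15), (3, 0), (3, 3), (3, 4), (3, 7), (3, 8), (3, 11), (3, 12), (3, 15), (4, 0), (4, 3), (4, 4), (4, 7), (4, 8), (4, 11), (4, 12), (4, 15), (5, 0), (5, 3), (5, 4), (5, 7), (5, 8), (5, 11), (5, 12), (5, 15), (6, 0), (6, 3), (6, 4), (6, 7), (6, 8), (6, 11), (6, 12), (6, 15), (7, 0), (7, 3), (7, 4), (7, 7), (7, 8), (7, 11), (7, 12), (7, 15)]

Answer: O..OO..OO..OO..O
O..OO..OO..OO..O
O..OO..OO..OO..O
O..OO..OO..OO..O
O..OO..OO..OO..O
O..OO..OO..OO..O
O..OO..OO..OO..O
O..OO..OO..OO..O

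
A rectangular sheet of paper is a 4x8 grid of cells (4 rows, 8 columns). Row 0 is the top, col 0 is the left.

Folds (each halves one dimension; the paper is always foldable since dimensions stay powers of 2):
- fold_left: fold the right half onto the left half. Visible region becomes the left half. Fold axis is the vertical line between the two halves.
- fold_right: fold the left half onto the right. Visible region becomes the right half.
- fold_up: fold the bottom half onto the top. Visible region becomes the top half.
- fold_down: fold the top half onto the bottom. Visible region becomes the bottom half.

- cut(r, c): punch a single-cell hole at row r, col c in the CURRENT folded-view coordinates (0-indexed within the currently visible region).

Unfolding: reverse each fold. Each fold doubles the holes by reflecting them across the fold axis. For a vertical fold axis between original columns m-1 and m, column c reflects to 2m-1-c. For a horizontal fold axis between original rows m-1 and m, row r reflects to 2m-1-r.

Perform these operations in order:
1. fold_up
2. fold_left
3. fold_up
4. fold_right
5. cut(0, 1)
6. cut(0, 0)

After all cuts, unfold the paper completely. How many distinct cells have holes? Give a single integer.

Answer: 32

Derivation:
Op 1 fold_up: fold axis h@2; visible region now rows[0,2) x cols[0,8) = 2x8
Op 2 fold_left: fold axis v@4; visible region now rows[0,2) x cols[0,4) = 2x4
Op 3 fold_up: fold axis h@1; visible region now rows[0,1) x cols[0,4) = 1x4
Op 4 fold_right: fold axis v@2; visible region now rows[0,1) x cols[2,4) = 1x2
Op 5 cut(0, 1): punch at orig (0,3); cuts so far [(0, 3)]; region rows[0,1) x cols[2,4) = 1x2
Op 6 cut(0, 0): punch at orig (0,2); cuts so far [(0, 2), (0, 3)]; region rows[0,1) x cols[2,4) = 1x2
Unfold 1 (reflect across v@2): 4 holes -> [(0, 0), (0, 1), (0, 2), (0, 3)]
Unfold 2 (reflect across h@1): 8 holes -> [(0, 0), (0, 1), (0, 2), (0, 3), (1, 0), (1, 1), (1, 2), (1, 3)]
Unfold 3 (reflect across v@4): 16 holes -> [(0, 0), (0, 1), (0, 2), (0, 3), (0, 4), (0, 5), (0, 6), (0, 7), (1, 0), (1, 1), (1, 2), (1, 3), (1, 4), (1, 5), (1, 6), (1, 7)]
Unfold 4 (reflect across h@2): 32 holes -> [(0, 0), (0, 1), (0, 2), (0, 3), (0, 4), (0, 5), (0, 6), (0, 7), (1, 0), (1, 1), (1, 2), (1, 3), (1, 4), (1, 5), (1, 6), (1, 7), (2, 0), (2, 1), (2, 2), (2, 3), (2, 4), (2, 5), (2, 6), (2, 7), (3, 0), (3, 1), (3, 2), (3, 3), (3, 4), (3, 5), (3, 6), (3, 7)]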